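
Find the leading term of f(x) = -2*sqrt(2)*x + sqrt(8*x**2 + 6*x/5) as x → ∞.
3*sqrt(2)/20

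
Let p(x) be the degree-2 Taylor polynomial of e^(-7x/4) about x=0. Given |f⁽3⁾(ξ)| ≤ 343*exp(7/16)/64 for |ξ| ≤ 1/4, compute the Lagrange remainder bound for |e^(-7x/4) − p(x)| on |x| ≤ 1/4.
343*exp(7/16)/24576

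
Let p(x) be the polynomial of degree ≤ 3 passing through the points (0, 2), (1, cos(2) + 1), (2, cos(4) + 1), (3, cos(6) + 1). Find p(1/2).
15*cos(2)/16 + cos(6)/16 - 5*cos(4)/16 + 21/16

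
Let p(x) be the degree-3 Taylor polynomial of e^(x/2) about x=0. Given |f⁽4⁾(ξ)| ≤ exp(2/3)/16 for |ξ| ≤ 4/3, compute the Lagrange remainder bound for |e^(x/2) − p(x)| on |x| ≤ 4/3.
2*exp(2/3)/243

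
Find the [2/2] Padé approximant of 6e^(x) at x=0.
(x**2/2 + 3*x + 6)/(x**2/12 - x/2 + 1)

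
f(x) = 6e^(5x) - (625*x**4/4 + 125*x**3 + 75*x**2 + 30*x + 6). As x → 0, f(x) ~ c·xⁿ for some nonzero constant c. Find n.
5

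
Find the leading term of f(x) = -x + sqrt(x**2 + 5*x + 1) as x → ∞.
5/2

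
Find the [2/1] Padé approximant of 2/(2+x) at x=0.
1/(x/2 + 1)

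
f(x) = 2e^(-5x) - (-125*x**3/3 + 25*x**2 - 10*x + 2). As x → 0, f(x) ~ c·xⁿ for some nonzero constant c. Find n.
4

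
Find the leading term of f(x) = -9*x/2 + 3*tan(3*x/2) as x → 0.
27*x**3/8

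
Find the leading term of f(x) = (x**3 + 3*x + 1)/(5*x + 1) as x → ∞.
x**2/5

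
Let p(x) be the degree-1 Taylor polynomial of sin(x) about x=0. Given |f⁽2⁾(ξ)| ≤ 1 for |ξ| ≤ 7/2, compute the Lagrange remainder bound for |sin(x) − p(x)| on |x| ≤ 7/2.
49/8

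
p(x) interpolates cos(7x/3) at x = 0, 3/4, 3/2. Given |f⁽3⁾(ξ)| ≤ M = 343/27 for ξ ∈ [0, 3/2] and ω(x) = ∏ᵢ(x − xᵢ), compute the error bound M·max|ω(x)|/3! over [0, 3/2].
343*sqrt(3)/1728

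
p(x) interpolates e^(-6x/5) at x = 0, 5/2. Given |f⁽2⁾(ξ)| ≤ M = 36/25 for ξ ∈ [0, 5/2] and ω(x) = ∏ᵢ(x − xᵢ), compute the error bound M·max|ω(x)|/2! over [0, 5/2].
9/8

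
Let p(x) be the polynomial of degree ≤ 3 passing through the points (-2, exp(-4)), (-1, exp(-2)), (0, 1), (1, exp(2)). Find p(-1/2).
(-1 + 9*exp(2) + (9 - exp(2))*exp(4))*exp(-4)/16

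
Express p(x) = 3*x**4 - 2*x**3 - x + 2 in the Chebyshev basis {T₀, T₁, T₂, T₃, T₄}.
(25/8)T₀ + (-5/2)T₁ + (3/2)T₂ + (-1/2)T₃ + (3/8)T₄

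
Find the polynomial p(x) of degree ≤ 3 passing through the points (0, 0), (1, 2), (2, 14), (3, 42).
x**3 + 2*x**2 - x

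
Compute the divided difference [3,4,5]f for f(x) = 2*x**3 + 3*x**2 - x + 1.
27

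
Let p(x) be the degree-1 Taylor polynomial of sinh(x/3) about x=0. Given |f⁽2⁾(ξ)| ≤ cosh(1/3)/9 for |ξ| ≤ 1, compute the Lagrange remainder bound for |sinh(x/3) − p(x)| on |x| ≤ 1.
cosh(1/3)/18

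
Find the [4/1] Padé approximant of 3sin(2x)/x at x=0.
4*x**4/5 - 4*x**2 + 6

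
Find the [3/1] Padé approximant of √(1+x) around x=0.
(-x**3/64 + 3*x**2/16 + 9*x/8 + 1)/(5*x/8 + 1)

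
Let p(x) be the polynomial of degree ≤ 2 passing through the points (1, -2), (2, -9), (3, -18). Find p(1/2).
3/4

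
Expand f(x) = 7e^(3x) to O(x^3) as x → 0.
7 + 21*x + 63*x**2/2 + O(x**3)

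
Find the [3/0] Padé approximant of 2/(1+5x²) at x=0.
2 - 10*x**2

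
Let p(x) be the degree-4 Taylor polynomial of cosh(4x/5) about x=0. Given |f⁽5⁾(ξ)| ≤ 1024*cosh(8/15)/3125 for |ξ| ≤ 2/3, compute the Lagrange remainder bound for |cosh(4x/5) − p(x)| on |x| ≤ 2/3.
4096*cosh(8/15)/11390625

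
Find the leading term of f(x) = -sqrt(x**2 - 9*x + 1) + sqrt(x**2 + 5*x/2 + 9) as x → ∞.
23/4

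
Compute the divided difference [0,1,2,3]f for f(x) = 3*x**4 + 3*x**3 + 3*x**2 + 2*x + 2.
21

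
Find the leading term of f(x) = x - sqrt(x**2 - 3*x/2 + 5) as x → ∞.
3/4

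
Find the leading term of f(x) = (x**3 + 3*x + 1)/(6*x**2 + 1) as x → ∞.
x/6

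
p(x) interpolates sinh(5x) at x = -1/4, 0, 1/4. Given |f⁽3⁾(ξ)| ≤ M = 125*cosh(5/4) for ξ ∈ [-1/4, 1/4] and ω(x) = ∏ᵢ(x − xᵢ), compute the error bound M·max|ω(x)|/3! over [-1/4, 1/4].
125*sqrt(3)*cosh(5/4)/1728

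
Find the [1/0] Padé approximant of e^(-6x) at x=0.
1 - 6*x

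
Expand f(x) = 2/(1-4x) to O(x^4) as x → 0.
2 + 8*x + 32*x**2 + 128*x**3 + O(x**4)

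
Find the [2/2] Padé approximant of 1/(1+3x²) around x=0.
1/(3*x**2 + 1)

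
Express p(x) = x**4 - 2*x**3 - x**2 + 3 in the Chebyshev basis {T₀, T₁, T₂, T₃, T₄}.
(23/8)T₀ + (-3/2)T₁ + (-1/2)T₃ + (1/8)T₄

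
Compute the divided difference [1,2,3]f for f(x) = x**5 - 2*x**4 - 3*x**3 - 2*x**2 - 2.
20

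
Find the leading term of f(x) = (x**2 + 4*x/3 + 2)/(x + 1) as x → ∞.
x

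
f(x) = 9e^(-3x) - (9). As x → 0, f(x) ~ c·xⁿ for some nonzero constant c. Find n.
1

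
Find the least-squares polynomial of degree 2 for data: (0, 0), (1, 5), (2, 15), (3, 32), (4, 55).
1/7 + (99/70)x + (43/14)x²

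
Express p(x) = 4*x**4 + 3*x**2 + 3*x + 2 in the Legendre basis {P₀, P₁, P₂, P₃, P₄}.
(19/5)P₀ + (3)P₁ + (30/7)P₂ + (32/35)P₄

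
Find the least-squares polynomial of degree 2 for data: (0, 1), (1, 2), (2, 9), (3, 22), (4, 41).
1 + (-2)x + (3)x²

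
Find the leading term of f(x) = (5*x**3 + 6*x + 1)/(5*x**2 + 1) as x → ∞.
x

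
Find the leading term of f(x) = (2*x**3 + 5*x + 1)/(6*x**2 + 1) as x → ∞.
x/3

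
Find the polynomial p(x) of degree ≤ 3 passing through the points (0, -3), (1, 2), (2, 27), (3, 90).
3*x**3 + x**2 + x - 3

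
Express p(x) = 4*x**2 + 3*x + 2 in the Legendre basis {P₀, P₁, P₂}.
(10/3)P₀ + (3)P₁ + (8/3)P₂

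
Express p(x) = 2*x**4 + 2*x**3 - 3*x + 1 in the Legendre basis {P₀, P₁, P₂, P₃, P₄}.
(7/5)P₀ + (-9/5)P₁ + (8/7)P₂ + (4/5)P₃ + (16/35)P₄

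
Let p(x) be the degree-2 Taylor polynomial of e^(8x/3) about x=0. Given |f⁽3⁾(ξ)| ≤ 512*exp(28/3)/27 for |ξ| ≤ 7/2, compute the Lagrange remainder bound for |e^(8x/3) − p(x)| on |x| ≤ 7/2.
10976*exp(28/3)/81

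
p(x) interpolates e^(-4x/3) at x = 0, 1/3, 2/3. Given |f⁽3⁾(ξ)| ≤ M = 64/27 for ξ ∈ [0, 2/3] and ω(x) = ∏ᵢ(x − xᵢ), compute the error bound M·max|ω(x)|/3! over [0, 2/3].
64*sqrt(3)/19683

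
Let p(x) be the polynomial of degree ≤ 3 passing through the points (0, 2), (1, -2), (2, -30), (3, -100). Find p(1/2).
15/8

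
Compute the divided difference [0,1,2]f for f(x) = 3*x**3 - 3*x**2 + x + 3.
6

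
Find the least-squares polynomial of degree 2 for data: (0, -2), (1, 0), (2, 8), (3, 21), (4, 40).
-71/35 + (-9/14)x + (39/14)x²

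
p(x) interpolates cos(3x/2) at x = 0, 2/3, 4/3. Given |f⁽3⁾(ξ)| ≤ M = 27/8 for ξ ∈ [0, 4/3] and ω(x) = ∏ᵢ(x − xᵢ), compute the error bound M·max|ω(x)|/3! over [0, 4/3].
sqrt(3)/27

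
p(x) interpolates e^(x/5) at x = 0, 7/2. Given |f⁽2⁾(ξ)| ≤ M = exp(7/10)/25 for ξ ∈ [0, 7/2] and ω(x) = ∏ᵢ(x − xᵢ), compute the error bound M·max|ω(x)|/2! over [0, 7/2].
49*exp(7/10)/800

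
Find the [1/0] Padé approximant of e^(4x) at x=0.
4*x + 1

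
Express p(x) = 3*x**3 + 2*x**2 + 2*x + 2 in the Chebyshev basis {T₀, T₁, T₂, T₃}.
(3)T₀ + (17/4)T₁ + T₂ + (3/4)T₃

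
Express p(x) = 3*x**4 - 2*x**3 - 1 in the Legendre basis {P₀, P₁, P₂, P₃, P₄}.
(-2/5)P₀ + (-6/5)P₁ + (12/7)P₂ + (-4/5)P₃ + (24/35)P₄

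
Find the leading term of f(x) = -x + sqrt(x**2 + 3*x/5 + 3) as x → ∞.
3/10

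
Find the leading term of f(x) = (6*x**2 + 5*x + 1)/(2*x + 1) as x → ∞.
3*x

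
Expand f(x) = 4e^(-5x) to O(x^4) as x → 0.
4 - 20*x + 50*x**2 - 250*x**3/3 + O(x**4)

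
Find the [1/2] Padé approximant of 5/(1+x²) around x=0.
5/(x**2 + 1)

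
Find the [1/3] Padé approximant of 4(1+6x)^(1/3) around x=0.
(20*x + 4)/(8*x**3/3 - 2*x**2 + 3*x + 1)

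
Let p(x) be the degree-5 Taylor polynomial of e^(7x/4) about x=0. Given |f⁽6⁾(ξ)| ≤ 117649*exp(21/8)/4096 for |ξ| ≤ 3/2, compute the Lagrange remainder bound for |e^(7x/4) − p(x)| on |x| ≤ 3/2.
9529569*exp(21/8)/20971520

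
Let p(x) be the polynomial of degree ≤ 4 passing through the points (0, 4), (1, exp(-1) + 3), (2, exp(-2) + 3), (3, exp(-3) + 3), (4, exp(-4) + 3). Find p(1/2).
(-70*exp(2) - 5 + 28*e + 140*exp(3) + 419*exp(4))*exp(-4)/128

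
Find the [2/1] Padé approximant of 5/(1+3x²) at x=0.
5 - 15*x**2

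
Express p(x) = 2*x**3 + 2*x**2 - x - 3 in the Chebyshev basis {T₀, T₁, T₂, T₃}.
(-2)T₀ + (1/2)T₁ + T₂ + (1/2)T₃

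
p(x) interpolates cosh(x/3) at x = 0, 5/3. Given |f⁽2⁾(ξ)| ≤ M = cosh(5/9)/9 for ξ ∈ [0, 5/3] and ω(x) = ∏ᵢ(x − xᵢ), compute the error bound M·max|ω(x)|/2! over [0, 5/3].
25*cosh(5/9)/648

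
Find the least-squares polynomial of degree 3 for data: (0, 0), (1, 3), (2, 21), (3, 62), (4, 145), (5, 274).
5/126 + (-65/756)x + (295/252)x² + (53/27)x³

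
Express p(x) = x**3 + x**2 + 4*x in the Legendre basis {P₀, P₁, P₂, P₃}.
(1/3)P₀ + (23/5)P₁ + (2/3)P₂ + (2/5)P₃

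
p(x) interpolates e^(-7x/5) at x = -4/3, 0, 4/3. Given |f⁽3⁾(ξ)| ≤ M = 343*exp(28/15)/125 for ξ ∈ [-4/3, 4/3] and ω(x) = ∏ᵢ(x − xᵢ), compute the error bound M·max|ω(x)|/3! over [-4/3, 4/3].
21952*sqrt(3)*exp(28/15)/91125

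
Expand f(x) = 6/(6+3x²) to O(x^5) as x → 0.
1 - x**2/2 + x**4/4 + O(x**5)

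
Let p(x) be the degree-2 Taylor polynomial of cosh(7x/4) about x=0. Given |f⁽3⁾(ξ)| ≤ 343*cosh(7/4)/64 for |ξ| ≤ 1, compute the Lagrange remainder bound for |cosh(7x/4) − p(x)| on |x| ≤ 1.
343*cosh(7/4)/384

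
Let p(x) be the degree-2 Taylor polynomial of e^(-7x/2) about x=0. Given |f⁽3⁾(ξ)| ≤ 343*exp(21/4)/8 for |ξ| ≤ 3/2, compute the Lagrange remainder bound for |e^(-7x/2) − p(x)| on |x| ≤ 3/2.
3087*exp(21/4)/128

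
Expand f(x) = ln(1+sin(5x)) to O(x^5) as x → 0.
5*x - 25*x**2/2 + 125*x**3/6 - 625*x**4/12 + O(x**5)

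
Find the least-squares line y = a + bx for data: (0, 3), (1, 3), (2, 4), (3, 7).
a = 23/10, b = 13/10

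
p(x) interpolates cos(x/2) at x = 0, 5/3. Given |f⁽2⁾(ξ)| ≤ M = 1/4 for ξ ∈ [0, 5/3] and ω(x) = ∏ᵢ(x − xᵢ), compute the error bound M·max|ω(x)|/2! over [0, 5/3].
25/288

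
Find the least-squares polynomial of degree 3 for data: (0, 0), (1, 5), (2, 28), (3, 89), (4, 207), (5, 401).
5/126 + (1555/756)x + (-55/126)x² + (347/108)x³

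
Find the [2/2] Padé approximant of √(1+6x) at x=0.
(45*x**2/4 + 15*x/2 + 1)/(9*x**2/4 + 9*x/2 + 1)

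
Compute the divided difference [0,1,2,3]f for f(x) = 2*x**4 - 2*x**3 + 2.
10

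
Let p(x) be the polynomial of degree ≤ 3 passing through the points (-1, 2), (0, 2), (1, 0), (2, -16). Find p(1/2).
2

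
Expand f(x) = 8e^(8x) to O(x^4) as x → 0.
8 + 64*x + 256*x**2 + 2048*x**3/3 + O(x**4)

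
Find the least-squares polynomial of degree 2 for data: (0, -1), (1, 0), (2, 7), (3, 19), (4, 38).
-33/35 + (-141/70)x + (41/14)x²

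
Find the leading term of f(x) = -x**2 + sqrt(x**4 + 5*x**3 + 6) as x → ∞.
5*x/2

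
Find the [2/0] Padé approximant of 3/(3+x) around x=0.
x**2/9 - x/3 + 1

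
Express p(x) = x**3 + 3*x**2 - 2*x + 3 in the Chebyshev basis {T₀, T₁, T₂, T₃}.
(9/2)T₀ + (-5/4)T₁ + (3/2)T₂ + (1/4)T₃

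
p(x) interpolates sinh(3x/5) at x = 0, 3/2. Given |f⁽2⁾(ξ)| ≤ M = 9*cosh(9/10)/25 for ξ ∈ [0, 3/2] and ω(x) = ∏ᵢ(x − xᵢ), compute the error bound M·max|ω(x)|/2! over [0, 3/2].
81*cosh(9/10)/800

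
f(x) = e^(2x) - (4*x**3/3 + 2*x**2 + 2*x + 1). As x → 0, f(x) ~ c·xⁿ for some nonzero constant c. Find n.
4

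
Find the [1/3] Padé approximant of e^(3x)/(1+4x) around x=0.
(13*x/12 + 1)/(43*x**3/8 - 77*x**2/12 + 25*x/12 + 1)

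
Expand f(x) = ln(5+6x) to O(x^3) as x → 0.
log(5) + 6*x/5 - 18*x**2/25 + O(x**3)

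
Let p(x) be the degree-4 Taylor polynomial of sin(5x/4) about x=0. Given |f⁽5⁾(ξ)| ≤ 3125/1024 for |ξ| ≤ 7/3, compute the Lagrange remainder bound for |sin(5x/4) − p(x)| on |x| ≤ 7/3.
10504375/5971968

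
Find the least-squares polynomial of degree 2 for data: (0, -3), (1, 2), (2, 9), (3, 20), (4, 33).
-103/35 + (23/7)x + (10/7)x²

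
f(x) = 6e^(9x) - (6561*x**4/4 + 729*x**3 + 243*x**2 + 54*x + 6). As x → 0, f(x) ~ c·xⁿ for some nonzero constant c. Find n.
5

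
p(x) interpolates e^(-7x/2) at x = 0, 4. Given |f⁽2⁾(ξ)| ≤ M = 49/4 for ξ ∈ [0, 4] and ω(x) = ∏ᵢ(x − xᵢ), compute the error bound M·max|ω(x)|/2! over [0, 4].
49/2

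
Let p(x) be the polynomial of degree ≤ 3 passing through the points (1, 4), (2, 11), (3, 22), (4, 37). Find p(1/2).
2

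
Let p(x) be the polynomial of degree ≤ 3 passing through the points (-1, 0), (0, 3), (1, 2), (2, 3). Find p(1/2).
21/8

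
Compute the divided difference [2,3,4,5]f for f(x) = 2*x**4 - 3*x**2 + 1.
28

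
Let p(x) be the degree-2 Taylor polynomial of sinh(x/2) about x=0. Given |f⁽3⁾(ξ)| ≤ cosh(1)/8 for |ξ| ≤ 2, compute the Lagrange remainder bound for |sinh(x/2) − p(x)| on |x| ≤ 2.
cosh(1)/6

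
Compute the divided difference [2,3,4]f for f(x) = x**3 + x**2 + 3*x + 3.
10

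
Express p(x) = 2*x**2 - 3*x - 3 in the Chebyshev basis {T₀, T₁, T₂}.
(-2)T₀ + (-3)T₁ + T₂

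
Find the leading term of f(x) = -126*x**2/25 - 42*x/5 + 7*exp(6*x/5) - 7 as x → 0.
252*x**3/125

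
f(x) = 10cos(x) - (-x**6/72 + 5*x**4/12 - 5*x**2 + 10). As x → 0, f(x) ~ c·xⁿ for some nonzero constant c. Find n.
8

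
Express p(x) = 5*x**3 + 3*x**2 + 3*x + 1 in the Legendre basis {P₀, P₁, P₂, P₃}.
(2)P₀ + (6)P₁ + (2)P₂ + (2)P₃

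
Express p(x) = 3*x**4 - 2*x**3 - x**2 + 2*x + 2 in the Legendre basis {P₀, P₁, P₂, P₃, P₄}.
(34/15)P₀ + (4/5)P₁ + (22/21)P₂ + (-4/5)P₃ + (24/35)P₄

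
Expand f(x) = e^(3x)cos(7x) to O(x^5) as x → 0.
1 + 3*x - 20*x**2 - 69*x**3 - 41*x**4/6 + O(x**5)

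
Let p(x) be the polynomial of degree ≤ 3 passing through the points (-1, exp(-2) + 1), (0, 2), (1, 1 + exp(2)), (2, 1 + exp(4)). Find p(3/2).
(1 + (11 + 15*exp(2) + 5*exp(4))*exp(2))*exp(-2)/16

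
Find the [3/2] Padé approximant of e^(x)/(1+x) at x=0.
(8*x**3/165 + 57*x**2/220 + 42*x/55 + 1)/(-53*x**2/220 + 42*x/55 + 1)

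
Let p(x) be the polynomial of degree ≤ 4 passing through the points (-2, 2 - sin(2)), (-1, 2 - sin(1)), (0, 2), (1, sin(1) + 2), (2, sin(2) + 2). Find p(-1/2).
-5*sin(1)/8 + sin(2)/16 + 2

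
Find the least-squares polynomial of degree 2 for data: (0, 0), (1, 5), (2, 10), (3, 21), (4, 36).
18/35 + (48/35)x + (13/7)x²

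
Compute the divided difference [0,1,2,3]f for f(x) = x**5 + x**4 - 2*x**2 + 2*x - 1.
31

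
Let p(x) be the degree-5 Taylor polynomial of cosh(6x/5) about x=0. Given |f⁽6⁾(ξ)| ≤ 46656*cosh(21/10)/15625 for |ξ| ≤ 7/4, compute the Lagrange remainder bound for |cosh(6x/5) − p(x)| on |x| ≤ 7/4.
9529569*cosh(21/10)/80000000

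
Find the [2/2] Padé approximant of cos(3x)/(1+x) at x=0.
(-99*x**2/28 - 3*x/14 + 1)/(3*x**2/4 + 11*x/14 + 1)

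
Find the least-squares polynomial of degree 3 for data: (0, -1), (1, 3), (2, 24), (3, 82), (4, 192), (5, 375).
-125/126 + (119/108)x + (-29/126)x² + (325/108)x³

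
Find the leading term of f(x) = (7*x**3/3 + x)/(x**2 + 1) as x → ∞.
7*x/3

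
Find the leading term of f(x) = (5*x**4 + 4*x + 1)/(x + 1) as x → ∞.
5*x**3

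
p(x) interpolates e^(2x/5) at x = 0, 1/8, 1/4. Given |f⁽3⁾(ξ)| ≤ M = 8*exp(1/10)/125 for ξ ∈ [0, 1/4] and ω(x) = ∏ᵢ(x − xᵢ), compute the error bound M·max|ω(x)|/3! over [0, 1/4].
sqrt(3)*exp(1/10)/216000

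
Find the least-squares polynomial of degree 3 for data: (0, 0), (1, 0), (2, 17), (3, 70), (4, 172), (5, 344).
-1/63 + (-601/189)x + (20/63)x² + (76/27)x³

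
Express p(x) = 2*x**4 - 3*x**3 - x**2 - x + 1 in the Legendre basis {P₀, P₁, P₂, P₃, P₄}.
(16/15)P₀ + (-14/5)P₁ + (10/21)P₂ + (-6/5)P₃ + (16/35)P₄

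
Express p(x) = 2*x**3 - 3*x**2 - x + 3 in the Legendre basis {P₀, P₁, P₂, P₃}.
(2)P₀ + (1/5)P₁ + (-2)P₂ + (4/5)P₃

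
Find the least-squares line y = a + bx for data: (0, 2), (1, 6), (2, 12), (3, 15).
a = 2, b = 9/2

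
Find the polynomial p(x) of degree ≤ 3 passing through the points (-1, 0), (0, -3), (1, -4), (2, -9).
-x**3 + x**2 - x - 3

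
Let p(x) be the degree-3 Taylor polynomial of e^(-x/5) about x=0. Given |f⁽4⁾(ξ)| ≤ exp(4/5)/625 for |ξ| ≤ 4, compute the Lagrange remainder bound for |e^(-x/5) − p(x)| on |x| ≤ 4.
32*exp(4/5)/1875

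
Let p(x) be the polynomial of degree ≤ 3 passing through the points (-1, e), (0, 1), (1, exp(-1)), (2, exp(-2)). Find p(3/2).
((-5 + e)*exp(2) + 5 + 15*e)*exp(-2)/16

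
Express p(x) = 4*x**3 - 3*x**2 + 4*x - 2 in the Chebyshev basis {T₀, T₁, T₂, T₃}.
(-7/2)T₀ + (7)T₁ + (-3/2)T₂ + T₃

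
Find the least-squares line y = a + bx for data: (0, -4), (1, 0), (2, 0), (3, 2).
a = -16/5, b = 9/5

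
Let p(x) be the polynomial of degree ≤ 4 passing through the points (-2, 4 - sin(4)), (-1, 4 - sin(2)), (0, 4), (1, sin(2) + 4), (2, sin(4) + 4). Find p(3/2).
5*sin(4)/16 + 7*sin(2)/8 + 4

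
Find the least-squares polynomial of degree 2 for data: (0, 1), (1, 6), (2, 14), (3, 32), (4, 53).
6/5 + x + (3)x²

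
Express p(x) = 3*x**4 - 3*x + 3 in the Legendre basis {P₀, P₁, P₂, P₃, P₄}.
(18/5)P₀ + (-3)P₁ + (12/7)P₂ + (24/35)P₄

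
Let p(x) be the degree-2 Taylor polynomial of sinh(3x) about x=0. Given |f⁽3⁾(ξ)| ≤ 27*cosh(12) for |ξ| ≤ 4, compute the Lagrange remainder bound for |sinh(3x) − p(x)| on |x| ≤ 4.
288*cosh(12)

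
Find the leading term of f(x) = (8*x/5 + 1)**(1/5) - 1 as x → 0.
8*x/25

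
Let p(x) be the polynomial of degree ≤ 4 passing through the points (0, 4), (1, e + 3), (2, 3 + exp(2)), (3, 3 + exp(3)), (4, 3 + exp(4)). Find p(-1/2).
-45*exp(3)/32 - 105*e/32 + 699/128 + 35*exp(4)/128 + 189*exp(2)/64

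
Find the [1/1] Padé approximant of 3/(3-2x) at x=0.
1/(1 - 2*x/3)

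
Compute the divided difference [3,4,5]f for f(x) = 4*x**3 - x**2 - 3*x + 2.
47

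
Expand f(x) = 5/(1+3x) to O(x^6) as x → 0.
5 - 15*x + 45*x**2 - 135*x**3 + 405*x**4 - 1215*x**5 + O(x**6)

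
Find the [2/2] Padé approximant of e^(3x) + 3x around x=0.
(15*x**2/4 + 6*x + 1)/(1 - 3*x**2/4)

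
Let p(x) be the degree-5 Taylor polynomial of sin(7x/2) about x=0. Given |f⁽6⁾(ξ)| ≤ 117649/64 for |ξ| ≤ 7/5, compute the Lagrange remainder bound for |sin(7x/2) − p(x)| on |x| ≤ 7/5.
13841287201/720000000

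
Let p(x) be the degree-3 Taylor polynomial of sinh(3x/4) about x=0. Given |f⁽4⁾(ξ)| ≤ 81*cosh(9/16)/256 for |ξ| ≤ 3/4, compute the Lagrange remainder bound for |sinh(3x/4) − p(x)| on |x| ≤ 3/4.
2187*cosh(9/16)/524288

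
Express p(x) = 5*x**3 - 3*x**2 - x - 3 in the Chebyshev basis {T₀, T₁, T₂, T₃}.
(-9/2)T₀ + (11/4)T₁ + (-3/2)T₂ + (5/4)T₃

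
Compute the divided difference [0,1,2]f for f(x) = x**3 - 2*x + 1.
3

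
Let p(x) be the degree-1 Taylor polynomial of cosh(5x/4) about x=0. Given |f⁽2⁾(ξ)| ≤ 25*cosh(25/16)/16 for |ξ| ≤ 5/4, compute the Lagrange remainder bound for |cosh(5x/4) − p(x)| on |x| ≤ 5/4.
625*cosh(25/16)/512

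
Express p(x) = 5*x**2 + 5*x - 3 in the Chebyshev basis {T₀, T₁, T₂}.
(-1/2)T₀ + (5)T₁ + (5/2)T₂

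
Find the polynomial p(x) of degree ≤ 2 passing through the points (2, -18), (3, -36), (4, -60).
-3*x**2 - 3*x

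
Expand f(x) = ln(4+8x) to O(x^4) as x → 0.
log(4) + 2*x - 2*x**2 + 8*x**3/3 + O(x**4)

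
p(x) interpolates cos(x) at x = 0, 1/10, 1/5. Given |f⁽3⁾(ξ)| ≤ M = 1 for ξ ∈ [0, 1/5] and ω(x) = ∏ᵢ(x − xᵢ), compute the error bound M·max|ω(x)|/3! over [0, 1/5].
sqrt(3)/27000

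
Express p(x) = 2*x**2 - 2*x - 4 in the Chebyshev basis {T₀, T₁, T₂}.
(-3)T₀ + (-2)T₁ + T₂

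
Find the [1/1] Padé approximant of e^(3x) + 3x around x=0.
(21*x/4 + 1)/(1 - 3*x/4)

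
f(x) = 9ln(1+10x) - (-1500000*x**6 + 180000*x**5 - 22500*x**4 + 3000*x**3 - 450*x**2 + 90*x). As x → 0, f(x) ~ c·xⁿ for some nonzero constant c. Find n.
7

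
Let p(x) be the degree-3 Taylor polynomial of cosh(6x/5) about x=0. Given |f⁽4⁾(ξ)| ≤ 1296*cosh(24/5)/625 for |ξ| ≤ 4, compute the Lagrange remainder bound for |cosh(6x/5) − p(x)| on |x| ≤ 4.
13824*cosh(24/5)/625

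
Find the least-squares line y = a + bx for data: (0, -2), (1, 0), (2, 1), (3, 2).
a = -17/10, b = 13/10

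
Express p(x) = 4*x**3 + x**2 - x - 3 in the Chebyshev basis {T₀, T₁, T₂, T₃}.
(-5/2)T₀ + (2)T₁ + (1/2)T₂ + T₃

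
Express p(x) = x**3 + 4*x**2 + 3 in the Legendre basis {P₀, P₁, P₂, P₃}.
(13/3)P₀ + (3/5)P₁ + (8/3)P₂ + (2/5)P₃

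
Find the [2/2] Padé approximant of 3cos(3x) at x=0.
(3 - 45*x**2/4)/(3*x**2/4 + 1)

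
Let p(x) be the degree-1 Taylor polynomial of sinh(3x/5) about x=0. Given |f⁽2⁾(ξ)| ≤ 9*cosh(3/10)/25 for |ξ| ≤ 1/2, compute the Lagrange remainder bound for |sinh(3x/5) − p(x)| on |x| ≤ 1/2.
9*cosh(3/10)/200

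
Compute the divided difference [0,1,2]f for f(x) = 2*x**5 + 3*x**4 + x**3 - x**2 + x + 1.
53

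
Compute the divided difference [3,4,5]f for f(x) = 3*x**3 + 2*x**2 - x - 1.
38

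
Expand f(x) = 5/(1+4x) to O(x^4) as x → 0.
5 - 20*x + 80*x**2 - 320*x**3 + O(x**4)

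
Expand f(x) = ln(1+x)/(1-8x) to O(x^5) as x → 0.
x + 15*x**2/2 + 181*x**3/3 + 5789*x**4/12 + O(x**5)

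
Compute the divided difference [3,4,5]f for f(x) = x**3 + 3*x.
12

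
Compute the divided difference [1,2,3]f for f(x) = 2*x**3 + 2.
12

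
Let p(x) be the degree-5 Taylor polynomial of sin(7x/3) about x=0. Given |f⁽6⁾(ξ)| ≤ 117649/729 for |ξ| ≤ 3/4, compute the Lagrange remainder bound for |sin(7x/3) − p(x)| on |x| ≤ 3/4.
117649/2949120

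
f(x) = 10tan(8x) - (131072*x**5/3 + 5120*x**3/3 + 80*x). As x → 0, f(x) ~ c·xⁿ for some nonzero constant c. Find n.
7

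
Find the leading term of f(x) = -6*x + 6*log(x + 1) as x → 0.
-3*x**2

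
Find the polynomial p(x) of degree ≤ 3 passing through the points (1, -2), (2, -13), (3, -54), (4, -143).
-3*x**3 + 3*x**2 + x - 3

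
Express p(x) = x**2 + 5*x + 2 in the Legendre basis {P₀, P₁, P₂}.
(7/3)P₀ + (5)P₁ + (2/3)P₂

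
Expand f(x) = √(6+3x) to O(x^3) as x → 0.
sqrt(6) + sqrt(6)*x/4 - sqrt(6)*x**2/32 + O(x**3)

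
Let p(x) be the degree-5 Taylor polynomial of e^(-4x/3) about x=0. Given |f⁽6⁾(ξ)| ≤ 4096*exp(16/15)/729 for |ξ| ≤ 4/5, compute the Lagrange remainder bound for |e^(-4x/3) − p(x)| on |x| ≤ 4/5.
1048576*exp(16/15)/512578125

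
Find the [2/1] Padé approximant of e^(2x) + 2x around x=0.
(-2*x**2/3 + 10*x/3 + 1)/(1 - 2*x/3)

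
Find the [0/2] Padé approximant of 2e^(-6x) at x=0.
2/(18*x**2 + 6*x + 1)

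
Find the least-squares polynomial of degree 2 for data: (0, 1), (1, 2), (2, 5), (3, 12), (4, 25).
7/5 + (-11/5)x + (2)x²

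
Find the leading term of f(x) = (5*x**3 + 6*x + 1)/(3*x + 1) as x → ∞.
5*x**2/3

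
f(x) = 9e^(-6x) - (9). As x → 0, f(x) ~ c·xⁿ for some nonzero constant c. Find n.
1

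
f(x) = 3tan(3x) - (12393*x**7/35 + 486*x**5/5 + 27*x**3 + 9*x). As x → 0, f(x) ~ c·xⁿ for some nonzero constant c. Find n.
9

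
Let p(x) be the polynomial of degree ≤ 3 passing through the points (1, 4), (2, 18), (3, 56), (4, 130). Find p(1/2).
9/4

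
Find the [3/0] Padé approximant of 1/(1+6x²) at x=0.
1 - 6*x**2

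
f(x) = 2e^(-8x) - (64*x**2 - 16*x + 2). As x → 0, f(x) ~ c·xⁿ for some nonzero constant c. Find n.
3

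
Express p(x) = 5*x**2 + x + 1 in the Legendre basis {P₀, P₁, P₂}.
(8/3)P₀ + P₁ + (10/3)P₂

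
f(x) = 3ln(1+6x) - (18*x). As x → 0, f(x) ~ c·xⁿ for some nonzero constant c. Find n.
2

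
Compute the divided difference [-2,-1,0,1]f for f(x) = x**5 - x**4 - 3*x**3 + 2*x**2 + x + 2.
4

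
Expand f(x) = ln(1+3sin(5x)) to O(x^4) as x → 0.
15*x - 225*x**2/2 + 2125*x**3/2 + O(x**4)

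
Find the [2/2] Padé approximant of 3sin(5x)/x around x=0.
(15 - 175*x**2/4)/(5*x**2/4 + 1)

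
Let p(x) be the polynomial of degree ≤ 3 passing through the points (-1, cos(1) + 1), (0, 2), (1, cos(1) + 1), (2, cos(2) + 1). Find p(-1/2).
cos(2)/16 + 31/16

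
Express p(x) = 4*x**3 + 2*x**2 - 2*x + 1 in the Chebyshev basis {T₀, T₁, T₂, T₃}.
(2)T₀ + T₁ + T₂ + T₃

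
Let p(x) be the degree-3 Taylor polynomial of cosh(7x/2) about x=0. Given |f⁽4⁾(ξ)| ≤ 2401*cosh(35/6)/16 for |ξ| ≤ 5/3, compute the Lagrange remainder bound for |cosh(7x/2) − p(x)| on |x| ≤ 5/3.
1500625*cosh(35/6)/31104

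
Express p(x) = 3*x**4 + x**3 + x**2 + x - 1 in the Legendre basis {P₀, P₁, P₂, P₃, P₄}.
(-1/15)P₀ + (8/5)P₁ + (50/21)P₂ + (2/5)P₃ + (24/35)P₄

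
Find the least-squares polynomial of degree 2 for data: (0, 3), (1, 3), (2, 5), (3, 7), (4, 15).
23/7 + (-62/35)x + (8/7)x²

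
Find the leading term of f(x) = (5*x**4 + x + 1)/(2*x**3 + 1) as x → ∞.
5*x/2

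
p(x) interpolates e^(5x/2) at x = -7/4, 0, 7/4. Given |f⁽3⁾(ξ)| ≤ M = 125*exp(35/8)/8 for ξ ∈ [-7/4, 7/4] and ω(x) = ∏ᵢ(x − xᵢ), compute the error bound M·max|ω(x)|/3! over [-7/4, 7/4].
42875*sqrt(3)*exp(35/8)/13824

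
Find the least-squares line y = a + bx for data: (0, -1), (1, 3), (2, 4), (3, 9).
a = -9/10, b = 31/10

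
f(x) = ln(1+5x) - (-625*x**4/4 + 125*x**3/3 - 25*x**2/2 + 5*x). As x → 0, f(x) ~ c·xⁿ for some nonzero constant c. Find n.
5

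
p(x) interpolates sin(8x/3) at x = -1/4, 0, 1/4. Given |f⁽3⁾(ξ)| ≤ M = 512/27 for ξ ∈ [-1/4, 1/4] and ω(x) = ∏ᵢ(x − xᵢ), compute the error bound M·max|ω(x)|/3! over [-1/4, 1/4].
8*sqrt(3)/729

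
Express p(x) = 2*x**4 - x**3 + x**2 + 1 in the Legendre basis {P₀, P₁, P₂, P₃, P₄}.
(26/15)P₀ + (-3/5)P₁ + (38/21)P₂ + (-2/5)P₃ + (16/35)P₄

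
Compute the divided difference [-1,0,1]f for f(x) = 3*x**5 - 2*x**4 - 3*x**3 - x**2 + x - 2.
-3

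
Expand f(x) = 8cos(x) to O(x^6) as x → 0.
8 - 4*x**2 + x**4/3 + O(x**6)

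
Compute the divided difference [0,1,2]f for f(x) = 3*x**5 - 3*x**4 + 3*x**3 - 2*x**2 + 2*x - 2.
31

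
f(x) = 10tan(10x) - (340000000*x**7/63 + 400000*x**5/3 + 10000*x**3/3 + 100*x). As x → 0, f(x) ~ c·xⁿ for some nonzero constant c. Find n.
9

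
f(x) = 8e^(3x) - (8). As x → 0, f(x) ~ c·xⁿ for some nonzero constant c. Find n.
1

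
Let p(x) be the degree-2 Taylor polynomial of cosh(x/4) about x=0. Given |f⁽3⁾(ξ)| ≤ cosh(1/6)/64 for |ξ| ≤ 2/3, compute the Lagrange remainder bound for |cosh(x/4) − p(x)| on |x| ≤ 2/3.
cosh(1/6)/1296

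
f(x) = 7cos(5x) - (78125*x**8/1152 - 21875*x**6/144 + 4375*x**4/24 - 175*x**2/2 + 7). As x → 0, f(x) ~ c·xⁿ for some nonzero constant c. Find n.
10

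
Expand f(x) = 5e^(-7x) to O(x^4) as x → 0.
5 - 35*x + 245*x**2/2 - 1715*x**3/6 + O(x**4)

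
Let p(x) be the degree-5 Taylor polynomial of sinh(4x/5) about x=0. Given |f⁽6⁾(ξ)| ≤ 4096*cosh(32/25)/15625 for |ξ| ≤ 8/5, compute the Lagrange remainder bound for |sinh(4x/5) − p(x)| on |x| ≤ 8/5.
67108864*cosh(32/25)/10986328125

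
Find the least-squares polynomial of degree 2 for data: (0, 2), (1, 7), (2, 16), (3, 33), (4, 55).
11/5 + (6/5)x + (3)x²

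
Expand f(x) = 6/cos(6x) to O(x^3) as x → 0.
6 + 108*x**2 + O(x**3)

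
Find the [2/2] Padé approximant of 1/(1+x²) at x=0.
1/(x**2 + 1)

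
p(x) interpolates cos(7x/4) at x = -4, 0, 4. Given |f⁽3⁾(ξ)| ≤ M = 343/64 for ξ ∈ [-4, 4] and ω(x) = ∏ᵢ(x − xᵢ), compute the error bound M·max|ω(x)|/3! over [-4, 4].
343*sqrt(3)/27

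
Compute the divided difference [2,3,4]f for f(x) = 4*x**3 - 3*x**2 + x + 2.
33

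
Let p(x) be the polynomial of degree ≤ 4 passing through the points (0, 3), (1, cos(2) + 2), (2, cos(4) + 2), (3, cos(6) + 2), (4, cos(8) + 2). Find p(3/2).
45*cos(4)/64 + 15*cos(2)/32 - 5*cos(6)/32 + 3*cos(8)/128 + 251/128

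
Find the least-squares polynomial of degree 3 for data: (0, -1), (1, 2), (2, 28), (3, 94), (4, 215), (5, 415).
-76/63 + (-407/378)x + (65/36)x² + (325/108)x³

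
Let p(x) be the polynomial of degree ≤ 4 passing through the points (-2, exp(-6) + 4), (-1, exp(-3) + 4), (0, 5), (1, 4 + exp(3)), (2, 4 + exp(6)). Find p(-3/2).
((-5*exp(6) + 442 + 28*exp(3))*exp(6) + 35 + 140*exp(3))*exp(-6)/128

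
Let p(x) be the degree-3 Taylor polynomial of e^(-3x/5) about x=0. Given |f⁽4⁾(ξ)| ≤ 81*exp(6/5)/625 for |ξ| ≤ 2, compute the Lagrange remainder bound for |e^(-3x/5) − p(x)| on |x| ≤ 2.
54*exp(6/5)/625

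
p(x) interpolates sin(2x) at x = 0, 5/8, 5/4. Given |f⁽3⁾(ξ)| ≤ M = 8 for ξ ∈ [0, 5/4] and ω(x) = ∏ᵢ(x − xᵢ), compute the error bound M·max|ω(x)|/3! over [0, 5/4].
125*sqrt(3)/1728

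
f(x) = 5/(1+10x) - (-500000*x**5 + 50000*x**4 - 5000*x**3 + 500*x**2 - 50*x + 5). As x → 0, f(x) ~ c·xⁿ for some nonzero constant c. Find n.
6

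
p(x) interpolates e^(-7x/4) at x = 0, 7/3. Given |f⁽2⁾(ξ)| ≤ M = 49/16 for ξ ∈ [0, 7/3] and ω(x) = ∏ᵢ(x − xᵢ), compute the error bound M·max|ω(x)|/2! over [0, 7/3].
2401/1152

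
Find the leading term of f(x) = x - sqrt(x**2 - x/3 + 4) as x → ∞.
1/6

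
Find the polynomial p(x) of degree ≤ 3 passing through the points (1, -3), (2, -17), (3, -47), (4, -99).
-x**3 - 2*x**2 - x + 1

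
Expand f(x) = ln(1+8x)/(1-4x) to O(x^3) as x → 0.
8*x + O(x**3)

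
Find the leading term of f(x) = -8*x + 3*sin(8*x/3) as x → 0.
-256*x**3/27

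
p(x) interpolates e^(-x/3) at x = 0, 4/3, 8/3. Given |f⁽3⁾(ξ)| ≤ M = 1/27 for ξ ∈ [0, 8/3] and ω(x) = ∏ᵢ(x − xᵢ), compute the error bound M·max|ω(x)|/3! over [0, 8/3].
64*sqrt(3)/19683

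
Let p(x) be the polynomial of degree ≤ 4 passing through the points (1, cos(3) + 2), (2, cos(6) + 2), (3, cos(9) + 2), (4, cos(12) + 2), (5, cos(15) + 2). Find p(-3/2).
5005*cos(9)/64 - 2145*cos(6)/32 - 1365*cos(12)/32 + 3003*cos(3)/128 + 1155*cos(15)/128 + 2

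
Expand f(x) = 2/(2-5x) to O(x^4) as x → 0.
1 + 5*x/2 + 25*x**2/4 + 125*x**3/8 + O(x**4)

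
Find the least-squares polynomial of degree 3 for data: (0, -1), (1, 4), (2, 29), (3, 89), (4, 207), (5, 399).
-23/21 + (323/126)x + (-17/84)x² + (113/36)x³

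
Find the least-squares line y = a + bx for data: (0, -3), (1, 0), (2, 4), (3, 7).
a = -31/10, b = 17/5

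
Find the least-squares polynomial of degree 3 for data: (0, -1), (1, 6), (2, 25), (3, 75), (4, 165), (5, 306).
-2/3 + (239/126)x + (34/21)x² + (37/18)x³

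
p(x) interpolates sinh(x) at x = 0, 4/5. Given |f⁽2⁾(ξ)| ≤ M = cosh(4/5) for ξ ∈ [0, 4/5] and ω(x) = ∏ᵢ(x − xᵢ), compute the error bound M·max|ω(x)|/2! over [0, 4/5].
2*cosh(4/5)/25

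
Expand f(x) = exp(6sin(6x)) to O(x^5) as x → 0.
1 + 36*x + 648*x**2 + 7560*x**3 + 62208*x**4 + O(x**5)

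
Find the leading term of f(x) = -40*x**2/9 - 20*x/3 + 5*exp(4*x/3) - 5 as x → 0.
160*x**3/81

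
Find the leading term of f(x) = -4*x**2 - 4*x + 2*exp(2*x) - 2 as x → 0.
8*x**3/3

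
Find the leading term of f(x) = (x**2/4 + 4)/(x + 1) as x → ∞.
x/4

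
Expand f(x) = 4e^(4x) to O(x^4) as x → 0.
4 + 16*x + 32*x**2 + 128*x**3/3 + O(x**4)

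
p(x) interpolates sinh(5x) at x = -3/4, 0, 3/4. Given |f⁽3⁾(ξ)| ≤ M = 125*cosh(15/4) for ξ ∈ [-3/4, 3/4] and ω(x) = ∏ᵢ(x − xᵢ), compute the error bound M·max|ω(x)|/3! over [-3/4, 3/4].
125*sqrt(3)*cosh(15/4)/64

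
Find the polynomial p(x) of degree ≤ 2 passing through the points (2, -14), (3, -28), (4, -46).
-2*x**2 - 4*x + 2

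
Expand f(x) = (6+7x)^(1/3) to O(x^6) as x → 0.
6**(1/3) + 7*6**(1/3)*x/18 - 49*6**(1/3)*x**2/324 + 1715*6**(1/3)*x**3/17496 - 12005*6**(1/3)*x**4/157464 + 184877*6**(1/3)*x**5/2834352 + O(x**6)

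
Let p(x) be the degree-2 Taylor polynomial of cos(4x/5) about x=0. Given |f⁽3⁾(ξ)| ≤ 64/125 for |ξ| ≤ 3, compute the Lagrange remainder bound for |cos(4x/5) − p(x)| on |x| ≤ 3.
288/125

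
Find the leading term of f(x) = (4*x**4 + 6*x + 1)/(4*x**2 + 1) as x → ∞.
x**2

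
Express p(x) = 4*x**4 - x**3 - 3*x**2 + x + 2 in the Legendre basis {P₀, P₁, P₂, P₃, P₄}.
(9/5)P₀ + (2/5)P₁ + (2/7)P₂ + (-2/5)P₃ + (32/35)P₄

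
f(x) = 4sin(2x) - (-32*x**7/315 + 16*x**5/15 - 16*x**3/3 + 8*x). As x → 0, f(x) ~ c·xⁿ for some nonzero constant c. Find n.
9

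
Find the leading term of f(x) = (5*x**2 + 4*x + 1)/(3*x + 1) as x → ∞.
5*x/3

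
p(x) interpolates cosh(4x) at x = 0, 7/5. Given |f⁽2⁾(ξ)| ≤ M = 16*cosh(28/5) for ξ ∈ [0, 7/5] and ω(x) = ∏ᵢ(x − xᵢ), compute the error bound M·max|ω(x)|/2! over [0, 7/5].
98*cosh(28/5)/25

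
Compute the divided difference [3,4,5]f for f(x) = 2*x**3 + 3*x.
24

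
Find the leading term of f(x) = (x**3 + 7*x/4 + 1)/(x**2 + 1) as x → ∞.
x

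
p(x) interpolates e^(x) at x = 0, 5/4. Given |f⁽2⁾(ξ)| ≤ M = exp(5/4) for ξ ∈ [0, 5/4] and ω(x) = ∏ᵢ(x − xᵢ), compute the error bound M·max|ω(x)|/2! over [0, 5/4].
25*exp(5/4)/128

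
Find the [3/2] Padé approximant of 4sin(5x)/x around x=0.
(20 - 175*x**2/3)/(5*x**2/4 + 1)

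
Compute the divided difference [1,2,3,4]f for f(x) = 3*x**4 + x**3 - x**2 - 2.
31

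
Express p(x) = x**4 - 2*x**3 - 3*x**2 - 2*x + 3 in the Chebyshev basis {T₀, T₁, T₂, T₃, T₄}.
(15/8)T₀ + (-7/2)T₁ - T₂ + (-1/2)T₃ + (1/8)T₄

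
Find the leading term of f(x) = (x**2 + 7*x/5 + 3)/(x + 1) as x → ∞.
x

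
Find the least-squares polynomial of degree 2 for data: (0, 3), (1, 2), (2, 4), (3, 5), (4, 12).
22/7 + (-153/70)x + (15/14)x²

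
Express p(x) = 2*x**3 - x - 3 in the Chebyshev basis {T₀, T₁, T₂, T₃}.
(-3)T₀ + (1/2)T₁ + (1/2)T₃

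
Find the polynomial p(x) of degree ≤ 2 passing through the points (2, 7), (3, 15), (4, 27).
2*x**2 - 2*x + 3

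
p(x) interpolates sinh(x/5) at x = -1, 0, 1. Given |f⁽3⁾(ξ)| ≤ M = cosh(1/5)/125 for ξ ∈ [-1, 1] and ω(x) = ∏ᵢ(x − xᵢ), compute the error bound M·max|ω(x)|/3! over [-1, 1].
sqrt(3)*cosh(1/5)/3375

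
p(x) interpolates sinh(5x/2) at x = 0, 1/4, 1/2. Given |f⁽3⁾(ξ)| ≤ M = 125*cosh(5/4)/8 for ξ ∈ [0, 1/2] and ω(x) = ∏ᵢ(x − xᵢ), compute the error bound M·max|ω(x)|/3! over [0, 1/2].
125*sqrt(3)*cosh(5/4)/13824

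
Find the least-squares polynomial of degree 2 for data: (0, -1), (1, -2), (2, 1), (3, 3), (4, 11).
-34/35 + (-137/70)x + (17/14)x²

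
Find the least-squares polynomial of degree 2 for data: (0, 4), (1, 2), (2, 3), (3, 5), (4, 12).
144/35 + (-247/70)x + (19/14)x²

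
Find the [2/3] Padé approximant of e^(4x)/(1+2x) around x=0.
(8*x**2/5 + 2*x + 1)/(32*x**3/15 - 12*x**2/5 + 1)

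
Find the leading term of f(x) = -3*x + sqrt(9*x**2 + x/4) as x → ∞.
1/24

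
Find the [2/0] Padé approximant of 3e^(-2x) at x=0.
6*x**2 - 6*x + 3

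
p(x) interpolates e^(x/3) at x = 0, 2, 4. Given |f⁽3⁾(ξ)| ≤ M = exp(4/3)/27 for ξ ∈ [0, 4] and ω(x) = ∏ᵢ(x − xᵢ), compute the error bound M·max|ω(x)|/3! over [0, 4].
8*sqrt(3)*exp(4/3)/729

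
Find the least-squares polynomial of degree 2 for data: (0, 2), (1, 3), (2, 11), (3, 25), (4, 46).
69/35 + (-15/7)x + (23/7)x²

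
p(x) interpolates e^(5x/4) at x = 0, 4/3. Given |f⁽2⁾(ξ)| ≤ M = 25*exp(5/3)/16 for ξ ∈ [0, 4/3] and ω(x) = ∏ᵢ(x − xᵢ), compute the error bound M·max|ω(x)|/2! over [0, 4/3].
25*exp(5/3)/72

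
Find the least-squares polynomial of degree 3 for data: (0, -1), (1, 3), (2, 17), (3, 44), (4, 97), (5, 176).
-62/63 + (340/189)x + (307/252)x² + (119/108)x³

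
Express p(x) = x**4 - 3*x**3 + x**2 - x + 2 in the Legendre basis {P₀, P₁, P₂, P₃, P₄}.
(38/15)P₀ + (-14/5)P₁ + (26/21)P₂ + (-6/5)P₃ + (8/35)P₄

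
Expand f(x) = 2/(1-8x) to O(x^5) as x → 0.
2 + 16*x + 128*x**2 + 1024*x**3 + 8192*x**4 + O(x**5)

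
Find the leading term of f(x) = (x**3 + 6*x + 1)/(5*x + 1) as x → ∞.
x**2/5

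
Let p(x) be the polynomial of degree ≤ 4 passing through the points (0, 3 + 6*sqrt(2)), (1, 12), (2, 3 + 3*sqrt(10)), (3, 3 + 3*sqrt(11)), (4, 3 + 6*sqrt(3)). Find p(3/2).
-15*sqrt(11)/32 - 15*sqrt(2)/64 + 9*sqrt(3)/64 + 135*sqrt(10)/64 + 231/32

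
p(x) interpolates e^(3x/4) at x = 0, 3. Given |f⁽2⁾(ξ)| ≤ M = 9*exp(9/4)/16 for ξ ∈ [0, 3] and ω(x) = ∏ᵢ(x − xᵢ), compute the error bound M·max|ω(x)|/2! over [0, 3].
81*exp(9/4)/128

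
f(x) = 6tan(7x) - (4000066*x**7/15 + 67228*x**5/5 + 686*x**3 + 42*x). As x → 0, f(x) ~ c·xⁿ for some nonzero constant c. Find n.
9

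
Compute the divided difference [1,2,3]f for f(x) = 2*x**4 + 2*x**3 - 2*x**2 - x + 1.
60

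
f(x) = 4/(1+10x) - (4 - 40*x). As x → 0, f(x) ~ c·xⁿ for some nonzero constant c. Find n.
2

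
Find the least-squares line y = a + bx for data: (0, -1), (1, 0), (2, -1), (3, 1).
a = -1, b = 1/2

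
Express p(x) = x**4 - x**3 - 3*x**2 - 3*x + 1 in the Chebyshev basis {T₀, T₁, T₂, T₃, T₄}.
(-1/8)T₀ + (-15/4)T₁ - T₂ + (-1/4)T₃ + (1/8)T₄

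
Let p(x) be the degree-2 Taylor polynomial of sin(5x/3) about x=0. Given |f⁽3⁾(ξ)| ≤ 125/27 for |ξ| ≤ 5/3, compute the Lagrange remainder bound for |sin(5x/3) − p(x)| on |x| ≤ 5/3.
15625/4374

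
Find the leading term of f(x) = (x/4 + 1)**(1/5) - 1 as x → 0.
x/20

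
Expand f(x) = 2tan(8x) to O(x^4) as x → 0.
16*x + 1024*x**3/3 + O(x**4)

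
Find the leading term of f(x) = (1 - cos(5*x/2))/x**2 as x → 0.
25/8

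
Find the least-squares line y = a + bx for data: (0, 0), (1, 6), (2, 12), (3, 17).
a = 1/5, b = 57/10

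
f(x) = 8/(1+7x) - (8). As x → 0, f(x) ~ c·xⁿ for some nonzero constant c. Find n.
1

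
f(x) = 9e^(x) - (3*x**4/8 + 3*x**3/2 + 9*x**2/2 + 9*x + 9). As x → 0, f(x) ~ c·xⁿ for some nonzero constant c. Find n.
5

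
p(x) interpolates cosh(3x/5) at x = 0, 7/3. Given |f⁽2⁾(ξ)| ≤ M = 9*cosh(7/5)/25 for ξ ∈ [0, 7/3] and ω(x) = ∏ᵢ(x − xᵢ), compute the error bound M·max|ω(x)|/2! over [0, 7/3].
49*cosh(7/5)/200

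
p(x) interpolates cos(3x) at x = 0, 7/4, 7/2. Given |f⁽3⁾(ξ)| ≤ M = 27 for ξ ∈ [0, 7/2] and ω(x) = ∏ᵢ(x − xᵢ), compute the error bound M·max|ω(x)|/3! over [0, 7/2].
343*sqrt(3)/64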